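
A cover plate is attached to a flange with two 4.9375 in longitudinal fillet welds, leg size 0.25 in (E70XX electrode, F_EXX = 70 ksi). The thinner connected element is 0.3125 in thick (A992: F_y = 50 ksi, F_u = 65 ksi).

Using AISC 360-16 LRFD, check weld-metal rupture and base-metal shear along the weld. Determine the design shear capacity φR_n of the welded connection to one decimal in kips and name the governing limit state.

Weld metal: throat = 0.707×0.25 = 0.17675 in, L = 2×4.9375 = 9.875 in. φR_n = 0.75 × 0.6 × 70 × 0.17675 × 9.875 = 55.0 kips.
Base metal shear (0.3125 in plate): yield φR_n = 1.0×0.6×50×0.3125×9.875 = 92.6 kips; rupture φR_n = 0.75×0.6×65×0.3125×9.875 = 90.3 kips; take 90.3 kips (rupture).
Governing: min(55.0, 90.3) = 55.0 kips → weld metal.

55.0 kips (weld metal governs)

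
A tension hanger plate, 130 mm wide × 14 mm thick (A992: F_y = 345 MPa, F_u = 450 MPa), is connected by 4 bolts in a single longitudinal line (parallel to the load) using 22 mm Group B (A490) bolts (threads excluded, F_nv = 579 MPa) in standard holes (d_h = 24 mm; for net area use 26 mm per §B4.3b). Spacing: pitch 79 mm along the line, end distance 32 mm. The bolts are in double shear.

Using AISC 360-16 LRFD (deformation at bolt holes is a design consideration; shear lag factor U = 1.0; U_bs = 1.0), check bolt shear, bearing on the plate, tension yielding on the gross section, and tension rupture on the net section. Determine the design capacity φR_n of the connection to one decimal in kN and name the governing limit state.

491.4 kN (net-section rupture governs)

Bolt shear: A_b = π(22)²/4 = 380.13 mm². φR_n = 0.75 × 579 × 380.13 × 4 × 2 = 1320.6 kN.
Bearing (14 mm plate, F_u = 450 MPa): end bolts L_c = 32 − 24/2 = 20, R_n = min(1.2×20×14×450, 2.4×22×14×450) = 151.2 kN/bolt; interior L_c = 79 − 24 = 55, R_n = 332.64 kN/bolt. φR_n = 0.75 × (1×151.2 + 3×332.64) = 861.8 kN.
Tension yield (gross): A_g = 130×14 = 1820 mm². φR_n = 0.90 × 345 × 1820 = 565.1 kN.
Tension rupture (net): A_n = (130 − 1×26)×14 = 1456 mm² (U = 1.0, A_e = A_n). φR_n = 0.75 × 450 × 1456 = 491.4 kN.
Governing: min(1320.6, 861.8, 565.1, 491.4) = 491.4 kN → net-section rupture.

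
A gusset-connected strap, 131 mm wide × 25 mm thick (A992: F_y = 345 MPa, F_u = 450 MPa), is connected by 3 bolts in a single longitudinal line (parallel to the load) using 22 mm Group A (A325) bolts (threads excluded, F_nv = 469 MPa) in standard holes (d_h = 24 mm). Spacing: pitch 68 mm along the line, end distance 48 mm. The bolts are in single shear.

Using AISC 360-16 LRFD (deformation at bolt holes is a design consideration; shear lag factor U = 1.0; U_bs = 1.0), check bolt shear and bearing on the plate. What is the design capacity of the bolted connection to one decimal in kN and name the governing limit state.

401.1 kN (bolt shear governs)

Bolt shear: A_b = π(22)²/4 = 380.13 mm². φR_n = 0.75 × 469 × 380.13 × 3 × 1 = 401.1 kN.
Bearing (25 mm plate, F_u = 450 MPa): end bolts L_c = 48 − 24/2 = 36, R_n = min(1.2×36×25×450, 2.4×22×25×450) = 486 kN/bolt; interior L_c = 68 − 24 = 44, R_n = 594 kN/bolt. φR_n = 0.75 × (1×486 + 2×594) = 1255.5 kN.
Governing: min(401.1, 1255.5) = 401.1 kN → bolt shear.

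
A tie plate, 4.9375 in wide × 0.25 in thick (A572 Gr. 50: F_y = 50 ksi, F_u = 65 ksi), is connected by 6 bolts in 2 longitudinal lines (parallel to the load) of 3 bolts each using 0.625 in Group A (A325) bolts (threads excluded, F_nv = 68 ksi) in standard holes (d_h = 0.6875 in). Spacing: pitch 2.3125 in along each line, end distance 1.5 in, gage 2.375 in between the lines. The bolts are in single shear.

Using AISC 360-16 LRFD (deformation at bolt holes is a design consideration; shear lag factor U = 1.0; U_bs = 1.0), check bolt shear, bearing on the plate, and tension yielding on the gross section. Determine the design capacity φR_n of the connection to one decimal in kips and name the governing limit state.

55.5 kips (gross-section yield governs)

Bolt shear: A_b = π(0.625)²/4 = 0.3068 in². φR_n = 0.75 × 68 × 0.3068 × 6 × 1 = 93.9 kips.
Bearing (0.25 in plate, F_u = 65 ksi): end bolts L_c = 1.5 − 0.6875/2 = 1.15625, R_n = min(1.2×1.15625×0.25×65, 2.4×0.625×0.25×65) = 22.547 kips/bolt; interior L_c = 2.3125 − 0.6875 = 1.625, R_n = 24.375 kips/bolt. φR_n = 0.75 × (2×22.547 + 4×24.375) = 106.9 kips.
Tension yield (gross): A_g = 4.9375×0.25 = 1.2344 in². φR_n = 0.90 × 50 × 1.2344 = 55.5 kips.
Governing: min(93.9, 106.9, 55.5) = 55.5 kips → gross-section yield.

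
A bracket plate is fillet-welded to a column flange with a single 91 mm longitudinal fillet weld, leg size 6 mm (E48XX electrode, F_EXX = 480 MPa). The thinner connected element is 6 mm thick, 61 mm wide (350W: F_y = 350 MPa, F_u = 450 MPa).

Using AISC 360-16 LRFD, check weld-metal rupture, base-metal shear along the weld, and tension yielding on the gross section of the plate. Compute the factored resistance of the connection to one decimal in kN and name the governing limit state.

83.4 kN (weld metal governs)

Weld metal: throat = 0.707×6 = 4.242 mm, L = 91 mm. φR_n = 0.75 × 0.6 × 480 × 4.242 × 91 = 83.4 kN.
Base metal shear (6 mm plate): yield φR_n = 1.0×0.6×350×6×91 = 114.7 kN; rupture φR_n = 0.75×0.6×450×6×91 = 110.6 kN; take 110.6 kN (rupture).
Tension yield (gross): A_g = 61×6 = 366 mm². φR_n = 0.90 × 350 × 366 = 115.3 kN.
Governing: min(83.4, 110.6, 115.3) = 83.4 kN → weld metal.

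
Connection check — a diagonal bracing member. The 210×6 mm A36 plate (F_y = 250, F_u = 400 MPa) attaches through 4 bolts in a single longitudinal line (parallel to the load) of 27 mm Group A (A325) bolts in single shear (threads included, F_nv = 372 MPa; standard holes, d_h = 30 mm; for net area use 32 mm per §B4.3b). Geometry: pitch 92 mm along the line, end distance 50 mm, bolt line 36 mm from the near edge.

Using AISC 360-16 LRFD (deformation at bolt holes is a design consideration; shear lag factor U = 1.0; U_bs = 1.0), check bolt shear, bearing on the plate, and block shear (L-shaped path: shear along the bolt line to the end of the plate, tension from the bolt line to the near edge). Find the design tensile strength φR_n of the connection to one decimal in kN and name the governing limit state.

Bolt shear: A_b = π(27)²/4 = 572.56 mm². φR_n = 0.75 × 372 × 572.56 × 4 × 1 = 639.0 kN.
Bearing (6 mm plate, F_u = 400 MPa): end bolts L_c = 50 − 30/2 = 35, R_n = min(1.2×35×6×400, 2.4×27×6×400) = 100.8 kN/bolt; interior L_c = 92 − 30 = 62, R_n = 155.52 kN/bolt. φR_n = 0.75 × (1×100.8 + 3×155.52) = 425.5 kN.
Block shear: shear path 1×[50+3×92] = 1×326 mm, A_gv = 1956, A_nv = 1×(326 − 3.5×32)×6 = 1284 mm²; tension to near edge: (36 − 0.5×32)×6 = 120 mm². R_n = min(0.6×400×1284, 0.6×250×1956) + 1.0×400×120 = min(308.16, 293.4) + 48 = 341.4 kN. φR_n = 0.75 × 341.4 = 256.1 kN.
Governing: min(639.0, 425.5, 256.1) = 256.1 kN → block shear.

256.1 kN (block shear governs)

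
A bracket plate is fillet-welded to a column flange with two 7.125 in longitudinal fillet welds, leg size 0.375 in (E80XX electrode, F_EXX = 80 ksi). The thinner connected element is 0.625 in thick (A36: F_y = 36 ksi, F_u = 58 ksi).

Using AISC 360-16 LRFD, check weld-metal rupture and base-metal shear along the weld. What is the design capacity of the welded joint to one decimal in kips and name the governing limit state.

Weld metal: throat = 0.707×0.375 = 0.26513 in, L = 2×7.125 = 14.25 in. φR_n = 0.75 × 0.6 × 80 × 0.26513 × 14.25 = 136.0 kips.
Base metal shear (0.625 in plate): yield φR_n = 1.0×0.6×36×0.625×14.25 = 192.4 kips; rupture φR_n = 0.75×0.6×58×0.625×14.25 = 232.5 kips; take 192.4 kips (yield).
Governing: min(136.0, 192.4) = 136.0 kips → weld metal.

136.0 kips (weld metal governs)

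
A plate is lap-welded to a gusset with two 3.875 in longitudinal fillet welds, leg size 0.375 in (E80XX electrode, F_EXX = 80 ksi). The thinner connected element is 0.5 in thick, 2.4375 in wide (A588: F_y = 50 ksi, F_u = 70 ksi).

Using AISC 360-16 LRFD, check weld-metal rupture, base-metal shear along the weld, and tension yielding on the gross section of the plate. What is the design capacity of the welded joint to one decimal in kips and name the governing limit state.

Weld metal: throat = 0.707×0.375 = 0.26513 in, L = 2×3.875 = 7.75 in. φR_n = 0.75 × 0.6 × 80 × 0.26513 × 7.75 = 74.0 kips.
Base metal shear (0.5 in plate): yield φR_n = 1.0×0.6×50×0.5×7.75 = 116.3 kips; rupture φR_n = 0.75×0.6×70×0.5×7.75 = 122.1 kips; take 116.3 kips (yield).
Tension yield (gross): A_g = 2.4375×0.5 = 1.2188 in². φR_n = 0.90 × 50 × 1.2188 = 54.8 kips.
Governing: min(74.0, 116.3, 54.8) = 54.8 kips → gross-section yield.

54.8 kips (gross-section yield governs)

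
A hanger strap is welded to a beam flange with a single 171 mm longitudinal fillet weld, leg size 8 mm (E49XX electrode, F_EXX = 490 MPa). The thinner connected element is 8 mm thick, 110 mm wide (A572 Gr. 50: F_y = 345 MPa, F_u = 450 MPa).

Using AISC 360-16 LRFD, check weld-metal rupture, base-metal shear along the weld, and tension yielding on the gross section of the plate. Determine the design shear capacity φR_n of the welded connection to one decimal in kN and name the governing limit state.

213.3 kN (weld metal governs)

Weld metal: throat = 0.707×8 = 5.656 mm, L = 171 mm. φR_n = 0.75 × 0.6 × 490 × 5.656 × 171 = 213.3 kN.
Base metal shear (8 mm plate): yield φR_n = 1.0×0.6×345×8×171 = 283.2 kN; rupture φR_n = 0.75×0.6×450×8×171 = 277.0 kN; take 277.0 kN (rupture).
Tension yield (gross): A_g = 110×8 = 880 mm². φR_n = 0.90 × 345 × 880 = 273.2 kN.
Governing: min(213.3, 277.0, 273.2) = 213.3 kN → weld metal.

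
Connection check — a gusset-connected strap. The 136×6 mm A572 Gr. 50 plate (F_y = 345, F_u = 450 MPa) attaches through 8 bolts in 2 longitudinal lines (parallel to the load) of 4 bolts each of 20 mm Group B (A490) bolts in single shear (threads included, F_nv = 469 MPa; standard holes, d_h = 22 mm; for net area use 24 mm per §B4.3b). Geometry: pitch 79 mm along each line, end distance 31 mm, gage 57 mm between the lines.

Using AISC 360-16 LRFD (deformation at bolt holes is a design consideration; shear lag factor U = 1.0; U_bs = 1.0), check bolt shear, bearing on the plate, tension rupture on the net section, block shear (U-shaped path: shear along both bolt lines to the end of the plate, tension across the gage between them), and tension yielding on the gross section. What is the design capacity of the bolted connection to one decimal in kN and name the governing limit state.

Bolt shear: A_b = π(20)²/4 = 314.16 mm². φR_n = 0.75 × 469 × 314.16 × 8 × 1 = 884.0 kN.
Bearing (6 mm plate, F_u = 450 MPa): end bolts L_c = 31 − 22/2 = 20, R_n = min(1.2×20×6×450, 2.4×20×6×450) = 64.8 kN/bolt; interior L_c = 79 − 22 = 57, R_n = 129.6 kN/bolt. φR_n = 0.75 × (2×64.8 + 6×129.6) = 680.4 kN.
Tension rupture (net): A_n = (136 − 2×24)×6 = 528 mm² (U = 1.0, A_e = A_n). φR_n = 0.75 × 450 × 528 = 178.2 kN.
Block shear: shear path 2×[31+3×79] = 2×268 mm, A_gv = 3216, A_nv = 2×(268 − 3.5×24)×6 = 2208 mm²; tension across gage: (57 − 1×24)×6 = 198 mm². R_n = min(0.6×450×2208, 0.6×345×3216) + 1.0×450×198 = min(596.16, 665.71) + 89.1 = 685.26 kN. φR_n = 0.75 × 685.26 = 513.9 kN.
Tension yield (gross): A_g = 136×6 = 816 mm². φR_n = 0.90 × 345 × 816 = 253.4 kN.
Governing: min(884.0, 680.4, 178.2, 513.9, 253.4) = 178.2 kN → net-section rupture.

178.2 kN (net-section rupture governs)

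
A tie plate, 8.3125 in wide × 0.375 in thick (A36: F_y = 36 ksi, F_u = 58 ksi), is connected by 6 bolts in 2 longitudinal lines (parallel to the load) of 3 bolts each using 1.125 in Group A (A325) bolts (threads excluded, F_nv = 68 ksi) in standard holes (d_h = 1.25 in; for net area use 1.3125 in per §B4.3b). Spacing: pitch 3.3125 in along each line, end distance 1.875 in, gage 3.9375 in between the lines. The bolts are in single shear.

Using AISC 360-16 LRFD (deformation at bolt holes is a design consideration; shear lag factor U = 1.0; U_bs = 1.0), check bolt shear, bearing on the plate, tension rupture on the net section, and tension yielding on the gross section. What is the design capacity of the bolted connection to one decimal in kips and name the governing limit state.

Bolt shear: A_b = π(1.125)²/4 = 0.99402 in². φR_n = 0.75 × 68 × 0.99402 × 6 × 1 = 304.2 kips.
Bearing (0.375 in plate, F_u = 58 ksi): end bolts L_c = 1.875 − 1.25/2 = 1.25, R_n = min(1.2×1.25×0.375×58, 2.4×1.125×0.375×58) = 32.625 kips/bolt; interior L_c = 3.3125 − 1.25 = 2.0625, R_n = 53.831 kips/bolt. φR_n = 0.75 × (2×32.625 + 4×53.831) = 210.4 kips.
Tension rupture (net): A_n = (8.3125 − 2×1.3125)×0.375 = 2.1328 in² (U = 1.0, A_e = A_n). φR_n = 0.75 × 58 × 2.1328 = 92.8 kips.
Tension yield (gross): A_g = 8.3125×0.375 = 3.1172 in². φR_n = 0.90 × 36 × 3.1172 = 101.0 kips.
Governing: min(304.2, 210.4, 92.8, 101.0) = 92.8 kips → net-section rupture.

92.8 kips (net-section rupture governs)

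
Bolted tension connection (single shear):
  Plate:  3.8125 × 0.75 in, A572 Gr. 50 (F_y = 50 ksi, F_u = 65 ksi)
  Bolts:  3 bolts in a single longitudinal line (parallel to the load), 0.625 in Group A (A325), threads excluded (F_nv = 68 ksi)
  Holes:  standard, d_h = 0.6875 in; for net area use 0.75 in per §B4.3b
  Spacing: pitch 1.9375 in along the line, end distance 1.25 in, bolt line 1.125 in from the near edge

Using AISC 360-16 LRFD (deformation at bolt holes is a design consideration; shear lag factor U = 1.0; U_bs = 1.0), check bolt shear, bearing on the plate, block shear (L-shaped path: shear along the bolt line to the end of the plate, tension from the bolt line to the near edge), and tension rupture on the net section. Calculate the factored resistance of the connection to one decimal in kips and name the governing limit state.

Bolt shear: A_b = π(0.625)²/4 = 0.3068 in². φR_n = 0.75 × 68 × 0.3068 × 3 × 1 = 46.9 kips.
Bearing (0.75 in plate, F_u = 65 ksi): end bolts L_c = 1.25 − 0.6875/2 = 0.90625, R_n = min(1.2×0.90625×0.75×65, 2.4×0.625×0.75×65) = 53.016 kips/bolt; interior L_c = 1.9375 − 0.6875 = 1.25, R_n = 73.125 kips/bolt. φR_n = 0.75 × (1×53.016 + 2×73.125) = 149.4 kips.
Block shear: shear path 1×[1.25+2×1.9375] = 1×5.125 in, A_gv = 3.8438, A_nv = 1×(5.125 − 2.5×0.75)×0.75 = 2.4375 in²; tension to near edge: (1.125 − 0.5×0.75)×0.75 = 0.5625 in². R_n = min(0.6×65×2.4375, 0.6×50×3.8438) + 1.0×65×0.5625 = min(95.063, 115.31) + 36.563 = 131.63 kips. φR_n = 0.75 × 131.63 = 98.7 kips.
Tension rupture (net): A_n = (3.8125 − 1×0.75)×0.75 = 2.2969 in² (U = 1.0, A_e = A_n). φR_n = 0.75 × 65 × 2.2969 = 112.0 kips.
Governing: min(46.9, 149.4, 98.7, 112.0) = 46.9 kips → bolt shear.

46.9 kips (bolt shear governs)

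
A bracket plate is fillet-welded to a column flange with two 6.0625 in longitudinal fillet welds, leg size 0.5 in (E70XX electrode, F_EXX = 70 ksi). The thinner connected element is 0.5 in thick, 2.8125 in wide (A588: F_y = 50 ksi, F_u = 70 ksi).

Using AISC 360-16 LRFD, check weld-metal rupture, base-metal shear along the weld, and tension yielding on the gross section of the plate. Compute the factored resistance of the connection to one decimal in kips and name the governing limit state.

Weld metal: throat = 0.707×0.5 = 0.3535 in, L = 2×6.0625 = 12.125 in. φR_n = 0.75 × 0.6 × 70 × 0.3535 × 12.125 = 135.0 kips.
Base metal shear (0.5 in plate): yield φR_n = 1.0×0.6×50×0.5×12.125 = 181.9 kips; rupture φR_n = 0.75×0.6×70×0.5×12.125 = 191.0 kips; take 181.9 kips (yield).
Tension yield (gross): A_g = 2.8125×0.5 = 1.4063 in². φR_n = 0.90 × 50 × 1.4063 = 63.3 kips.
Governing: min(135.0, 181.9, 63.3) = 63.3 kips → gross-section yield.

63.3 kips (gross-section yield governs)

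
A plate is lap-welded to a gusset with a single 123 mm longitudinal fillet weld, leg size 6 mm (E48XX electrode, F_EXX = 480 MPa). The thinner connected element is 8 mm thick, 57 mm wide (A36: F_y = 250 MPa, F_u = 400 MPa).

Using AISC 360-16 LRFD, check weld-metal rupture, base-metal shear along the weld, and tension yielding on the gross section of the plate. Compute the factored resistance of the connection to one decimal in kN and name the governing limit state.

Weld metal: throat = 0.707×6 = 4.242 mm, L = 123 mm. φR_n = 0.75 × 0.6 × 480 × 4.242 × 123 = 112.7 kN.
Base metal shear (8 mm plate): yield φR_n = 1.0×0.6×250×8×123 = 147.6 kN; rupture φR_n = 0.75×0.6×400×8×123 = 177.1 kN; take 147.6 kN (yield).
Tension yield (gross): A_g = 57×8 = 456 mm². φR_n = 0.90 × 250 × 456 = 102.6 kN.
Governing: min(112.7, 147.6, 102.6) = 102.6 kN → gross-section yield.

102.6 kN (gross-section yield governs)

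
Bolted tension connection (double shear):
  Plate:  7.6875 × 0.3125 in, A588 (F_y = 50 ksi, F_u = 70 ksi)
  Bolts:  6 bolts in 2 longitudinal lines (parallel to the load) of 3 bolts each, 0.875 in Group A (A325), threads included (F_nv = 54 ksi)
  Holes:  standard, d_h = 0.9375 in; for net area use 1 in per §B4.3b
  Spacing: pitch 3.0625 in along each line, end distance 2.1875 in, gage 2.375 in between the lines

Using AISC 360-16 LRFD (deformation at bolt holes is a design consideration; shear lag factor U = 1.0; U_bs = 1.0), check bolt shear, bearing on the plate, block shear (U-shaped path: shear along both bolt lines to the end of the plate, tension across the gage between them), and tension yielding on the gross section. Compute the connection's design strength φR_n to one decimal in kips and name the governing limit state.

Bolt shear: A_b = π(0.875)²/4 = 0.60132 in². φR_n = 0.75 × 54 × 0.60132 × 6 × 2 = 292.2 kips.
Bearing (0.3125 in plate, F_u = 70 ksi): end bolts L_c = 2.1875 − 0.9375/2 = 1.71875, R_n = min(1.2×1.71875×0.3125×70, 2.4×0.875×0.3125×70) = 45.117 kips/bolt; interior L_c = 3.0625 − 0.9375 = 2.125, R_n = 45.938 kips/bolt. φR_n = 0.75 × (2×45.117 + 4×45.938) = 205.5 kips.
Block shear: shear path 2×[2.1875+2×3.0625] = 2×8.3125 in, A_gv = 5.1953, A_nv = 2×(8.3125 − 2.5×1)×0.3125 = 3.6328 in²; tension across gage: (2.375 − 1×1)×0.3125 = 0.42969 in². R_n = min(0.6×70×3.6328, 0.6×50×5.1953) + 1.0×70×0.42969 = min(152.58, 155.86) + 30.078 = 182.66 kips. φR_n = 0.75 × 182.66 = 137.0 kips.
Tension yield (gross): A_g = 7.6875×0.3125 = 2.4023 in². φR_n = 0.90 × 50 × 2.4023 = 108.1 kips.
Governing: min(292.2, 205.5, 137.0, 108.1) = 108.1 kips → gross-section yield.

108.1 kips (gross-section yield governs)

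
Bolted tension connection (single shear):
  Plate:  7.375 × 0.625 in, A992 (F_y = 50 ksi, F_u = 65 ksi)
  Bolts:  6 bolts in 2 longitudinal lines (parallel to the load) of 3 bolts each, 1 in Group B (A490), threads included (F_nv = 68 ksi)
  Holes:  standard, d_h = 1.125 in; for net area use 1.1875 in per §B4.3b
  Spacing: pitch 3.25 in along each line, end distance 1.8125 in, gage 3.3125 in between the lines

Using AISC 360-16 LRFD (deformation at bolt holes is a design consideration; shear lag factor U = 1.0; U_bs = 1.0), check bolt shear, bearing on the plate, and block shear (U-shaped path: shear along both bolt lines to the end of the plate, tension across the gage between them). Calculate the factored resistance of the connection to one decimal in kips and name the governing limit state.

240.3 kips (bolt shear governs)

Bolt shear: A_b = π(1)²/4 = 0.7854 in². φR_n = 0.75 × 68 × 0.7854 × 6 × 1 = 240.3 kips.
Bearing (0.625 in plate, F_u = 65 ksi): end bolts L_c = 1.8125 − 1.125/2 = 1.25, R_n = min(1.2×1.25×0.625×65, 2.4×1×0.625×65) = 60.938 kips/bolt; interior L_c = 3.25 − 1.125 = 2.125, R_n = 97.5 kips/bolt. φR_n = 0.75 × (2×60.938 + 4×97.5) = 383.9 kips.
Block shear: shear path 2×[1.8125+2×3.25] = 2×8.3125 in, A_gv = 10.391, A_nv = 2×(8.3125 − 2.5×1.1875)×0.625 = 6.6797 in²; tension across gage: (3.3125 − 1×1.1875)×0.625 = 1.3281 in². R_n = min(0.6×65×6.6797, 0.6×50×10.391) + 1.0×65×1.3281 = min(260.51, 311.73) + 86.327 = 346.84 kips. φR_n = 0.75 × 346.84 = 260.1 kips.
Governing: min(240.3, 383.9, 260.1) = 240.3 kips → bolt shear.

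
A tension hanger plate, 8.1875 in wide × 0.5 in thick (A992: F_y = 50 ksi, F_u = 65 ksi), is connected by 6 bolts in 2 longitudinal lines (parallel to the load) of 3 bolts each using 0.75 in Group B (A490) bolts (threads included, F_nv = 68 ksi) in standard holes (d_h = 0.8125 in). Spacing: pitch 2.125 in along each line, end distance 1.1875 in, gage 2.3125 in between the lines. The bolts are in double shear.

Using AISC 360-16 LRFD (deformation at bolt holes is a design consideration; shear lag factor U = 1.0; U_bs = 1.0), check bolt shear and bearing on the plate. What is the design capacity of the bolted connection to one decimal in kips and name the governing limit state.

Bolt shear: A_b = π(0.75)²/4 = 0.44179 in². φR_n = 0.75 × 68 × 0.44179 × 6 × 2 = 270.4 kips.
Bearing (0.5 in plate, F_u = 65 ksi): end bolts L_c = 1.1875 − 0.8125/2 = 0.78125, R_n = min(1.2×0.78125×0.5×65, 2.4×0.75×0.5×65) = 30.469 kips/bolt; interior L_c = 2.125 − 0.8125 = 1.3125, R_n = 51.188 kips/bolt. φR_n = 0.75 × (2×30.469 + 4×51.188) = 199.3 kips.
Governing: min(270.4, 199.3) = 199.3 kips → bearing.

199.3 kips (bearing governs)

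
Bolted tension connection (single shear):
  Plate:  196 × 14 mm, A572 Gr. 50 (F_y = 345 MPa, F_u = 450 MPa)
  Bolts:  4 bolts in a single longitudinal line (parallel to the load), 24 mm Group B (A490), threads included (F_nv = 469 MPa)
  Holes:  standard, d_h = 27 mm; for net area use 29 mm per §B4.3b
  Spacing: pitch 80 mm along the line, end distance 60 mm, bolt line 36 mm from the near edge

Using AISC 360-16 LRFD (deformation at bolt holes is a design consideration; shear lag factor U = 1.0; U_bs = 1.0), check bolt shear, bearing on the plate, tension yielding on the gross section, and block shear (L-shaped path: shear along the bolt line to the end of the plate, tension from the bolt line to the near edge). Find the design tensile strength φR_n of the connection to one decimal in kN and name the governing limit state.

636.5 kN (bolt shear governs)

Bolt shear: A_b = π(24)²/4 = 452.39 mm². φR_n = 0.75 × 469 × 452.39 × 4 × 1 = 636.5 kN.
Bearing (14 mm plate, F_u = 450 MPa): end bolts L_c = 60 − 27/2 = 46.5, R_n = min(1.2×46.5×14×450, 2.4×24×14×450) = 351.54 kN/bolt; interior L_c = 80 − 27 = 53, R_n = 362.88 kN/bolt. φR_n = 0.75 × (1×351.54 + 3×362.88) = 1080.1 kN.
Tension yield (gross): A_g = 196×14 = 2744 mm². φR_n = 0.90 × 345 × 2744 = 852.0 kN.
Block shear: shear path 1×[60+3×80] = 1×300 mm, A_gv = 4200, A_nv = 1×(300 − 3.5×29)×14 = 2779 mm²; tension to near edge: (36 − 0.5×29)×14 = 301 mm². R_n = min(0.6×450×2779, 0.6×345×4200) + 1.0×450×301 = min(750.33, 869.4) + 135.45 = 885.78 kN. φR_n = 0.75 × 885.78 = 664.3 kN.
Governing: min(636.5, 1080.1, 852.0, 664.3) = 636.5 kN → bolt shear.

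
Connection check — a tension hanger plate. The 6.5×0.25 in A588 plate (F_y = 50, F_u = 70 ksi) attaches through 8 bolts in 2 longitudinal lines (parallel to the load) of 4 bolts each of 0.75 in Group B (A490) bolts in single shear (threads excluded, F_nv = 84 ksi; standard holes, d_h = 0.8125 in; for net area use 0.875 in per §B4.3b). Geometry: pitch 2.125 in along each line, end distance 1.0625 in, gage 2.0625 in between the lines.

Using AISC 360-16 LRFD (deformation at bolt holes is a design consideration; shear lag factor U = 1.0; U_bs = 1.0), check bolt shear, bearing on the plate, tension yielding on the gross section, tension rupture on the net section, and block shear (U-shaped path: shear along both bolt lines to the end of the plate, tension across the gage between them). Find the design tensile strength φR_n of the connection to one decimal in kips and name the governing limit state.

Bolt shear: A_b = π(0.75)²/4 = 0.44179 in². φR_n = 0.75 × 84 × 0.44179 × 8 × 1 = 222.7 kips.
Bearing (0.25 in plate, F_u = 70 ksi): end bolts L_c = 1.0625 − 0.8125/2 = 0.65625, R_n = min(1.2×0.65625×0.25×70, 2.4×0.75×0.25×70) = 13.781 kips/bolt; interior L_c = 2.125 − 0.8125 = 1.3125, R_n = 27.563 kips/bolt. φR_n = 0.75 × (2×13.781 + 6×27.563) = 144.7 kips.
Tension yield (gross): A_g = 6.5×0.25 = 1.625 in². φR_n = 0.90 × 50 × 1.625 = 73.1 kips.
Tension rupture (net): A_n = (6.5 − 2×0.875)×0.25 = 1.1875 in² (U = 1.0, A_e = A_n). φR_n = 0.75 × 70 × 1.1875 = 62.3 kips.
Block shear: shear path 2×[1.0625+3×2.125] = 2×7.4375 in, A_gv = 3.7188, A_nv = 2×(7.4375 − 3.5×0.875)×0.25 = 2.1875 in²; tension across gage: (2.0625 − 1×0.875)×0.25 = 0.29688 in². R_n = min(0.6×70×2.1875, 0.6×50×3.7188) + 1.0×70×0.29688 = min(91.875, 111.56) + 20.782 = 112.66 kips. φR_n = 0.75 × 112.66 = 84.5 kips.
Governing: min(222.7, 144.7, 73.1, 62.3, 84.5) = 62.3 kips → net-section rupture.

62.3 kips (net-section rupture governs)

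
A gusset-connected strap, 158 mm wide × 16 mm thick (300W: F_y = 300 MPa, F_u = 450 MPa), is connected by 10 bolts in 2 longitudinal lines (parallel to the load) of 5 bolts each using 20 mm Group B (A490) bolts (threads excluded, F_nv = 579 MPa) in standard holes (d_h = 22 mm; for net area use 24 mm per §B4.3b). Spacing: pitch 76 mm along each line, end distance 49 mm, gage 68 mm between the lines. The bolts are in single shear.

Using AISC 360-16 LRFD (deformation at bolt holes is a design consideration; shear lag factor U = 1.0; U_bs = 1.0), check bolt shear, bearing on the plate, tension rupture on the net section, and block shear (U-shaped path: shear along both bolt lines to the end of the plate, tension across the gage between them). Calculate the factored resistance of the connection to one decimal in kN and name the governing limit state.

594.0 kN (net-section rupture governs)

Bolt shear: A_b = π(20)²/4 = 314.16 mm². φR_n = 0.75 × 579 × 314.16 × 10 × 1 = 1364.2 kN.
Bearing (16 mm plate, F_u = 450 MPa): end bolts L_c = 49 − 22/2 = 38, R_n = min(1.2×38×16×450, 2.4×20×16×450) = 328.32 kN/bolt; interior L_c = 76 − 22 = 54, R_n = 345.6 kN/bolt. φR_n = 0.75 × (2×328.32 + 8×345.6) = 2566.1 kN.
Tension rupture (net): A_n = (158 − 2×24)×16 = 1760 mm² (U = 1.0, A_e = A_n). φR_n = 0.75 × 450 × 1760 = 594.0 kN.
Block shear: shear path 2×[49+4×76] = 2×353 mm, A_gv = 11296, A_nv = 2×(353 − 4.5×24)×16 = 7840 mm²; tension across gage: (68 − 1×24)×16 = 704 mm². R_n = min(0.6×450×7840, 0.6×300×11296) + 1.0×450×704 = min(2116.8, 2033.3) + 316.8 = 2350.1 kN. φR_n = 0.75 × 2350.1 = 1762.6 kN.
Governing: min(1364.2, 2566.1, 594.0, 1762.6) = 594.0 kN → net-section rupture.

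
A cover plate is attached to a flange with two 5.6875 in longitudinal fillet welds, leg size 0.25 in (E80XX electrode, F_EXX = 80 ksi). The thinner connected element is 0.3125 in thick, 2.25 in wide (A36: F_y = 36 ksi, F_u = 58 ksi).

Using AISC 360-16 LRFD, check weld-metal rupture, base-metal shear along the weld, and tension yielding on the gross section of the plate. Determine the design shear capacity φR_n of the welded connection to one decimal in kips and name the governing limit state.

22.8 kips (gross-section yield governs)

Weld metal: throat = 0.707×0.25 = 0.17675 in, L = 2×5.6875 = 11.375 in. φR_n = 0.75 × 0.6 × 80 × 0.17675 × 11.375 = 72.4 kips.
Base metal shear (0.3125 in plate): yield φR_n = 1.0×0.6×36×0.3125×11.375 = 76.8 kips; rupture φR_n = 0.75×0.6×58×0.3125×11.375 = 92.8 kips; take 76.8 kips (yield).
Tension yield (gross): A_g = 2.25×0.3125 = 0.70313 in². φR_n = 0.90 × 36 × 0.70313 = 22.8 kips.
Governing: min(72.4, 76.8, 22.8) = 22.8 kips → gross-section yield.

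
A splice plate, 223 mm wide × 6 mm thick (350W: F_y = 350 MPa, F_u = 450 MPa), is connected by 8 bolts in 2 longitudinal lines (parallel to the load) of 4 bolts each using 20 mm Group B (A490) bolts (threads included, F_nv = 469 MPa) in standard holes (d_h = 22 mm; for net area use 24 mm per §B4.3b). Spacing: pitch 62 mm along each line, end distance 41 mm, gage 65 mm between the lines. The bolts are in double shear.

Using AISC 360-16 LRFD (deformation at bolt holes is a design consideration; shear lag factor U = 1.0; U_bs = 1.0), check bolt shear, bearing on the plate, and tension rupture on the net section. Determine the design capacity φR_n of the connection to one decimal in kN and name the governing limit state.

354.4 kN (net-section rupture governs)

Bolt shear: A_b = π(20)²/4 = 314.16 mm². φR_n = 0.75 × 469 × 314.16 × 8 × 2 = 1768.1 kN.
Bearing (6 mm plate, F_u = 450 MPa): end bolts L_c = 41 − 22/2 = 30, R_n = min(1.2×30×6×450, 2.4×20×6×450) = 97.2 kN/bolt; interior L_c = 62 − 22 = 40, R_n = 129.6 kN/bolt. φR_n = 0.75 × (2×97.2 + 6×129.6) = 729.0 kN.
Tension rupture (net): A_n = (223 − 2×24)×6 = 1050 mm² (U = 1.0, A_e = A_n). φR_n = 0.75 × 450 × 1050 = 354.4 kN.
Governing: min(1768.1, 729.0, 354.4) = 354.4 kN → net-section rupture.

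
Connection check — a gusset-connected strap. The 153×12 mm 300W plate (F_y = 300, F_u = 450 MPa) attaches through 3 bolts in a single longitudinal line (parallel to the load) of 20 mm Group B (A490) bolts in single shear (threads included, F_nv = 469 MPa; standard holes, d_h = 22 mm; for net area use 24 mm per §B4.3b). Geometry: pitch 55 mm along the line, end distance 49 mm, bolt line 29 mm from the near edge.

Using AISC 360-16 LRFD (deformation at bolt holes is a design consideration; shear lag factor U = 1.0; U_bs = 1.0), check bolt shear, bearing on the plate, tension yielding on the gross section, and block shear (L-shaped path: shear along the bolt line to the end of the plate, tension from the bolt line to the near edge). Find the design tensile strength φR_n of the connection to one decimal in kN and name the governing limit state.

309.4 kN (block shear governs)

Bolt shear: A_b = π(20)²/4 = 314.16 mm². φR_n = 0.75 × 469 × 314.16 × 3 × 1 = 331.5 kN.
Bearing (12 mm plate, F_u = 450 MPa): end bolts L_c = 49 − 22/2 = 38, R_n = min(1.2×38×12×450, 2.4×20×12×450) = 246.24 kN/bolt; interior L_c = 55 − 22 = 33, R_n = 213.84 kN/bolt. φR_n = 0.75 × (1×246.24 + 2×213.84) = 505.4 kN.
Tension yield (gross): A_g = 153×12 = 1836 mm². φR_n = 0.90 × 300 × 1836 = 495.7 kN.
Block shear: shear path 1×[49+2×55] = 1×159 mm, A_gv = 1908, A_nv = 1×(159 − 2.5×24)×12 = 1188 mm²; tension to near edge: (29 − 0.5×24)×12 = 204 mm². R_n = min(0.6×450×1188, 0.6×300×1908) + 1.0×450×204 = min(320.76, 343.44) + 91.8 = 412.56 kN. φR_n = 0.75 × 412.56 = 309.4 kN.
Governing: min(331.5, 505.4, 495.7, 309.4) = 309.4 kN → block shear.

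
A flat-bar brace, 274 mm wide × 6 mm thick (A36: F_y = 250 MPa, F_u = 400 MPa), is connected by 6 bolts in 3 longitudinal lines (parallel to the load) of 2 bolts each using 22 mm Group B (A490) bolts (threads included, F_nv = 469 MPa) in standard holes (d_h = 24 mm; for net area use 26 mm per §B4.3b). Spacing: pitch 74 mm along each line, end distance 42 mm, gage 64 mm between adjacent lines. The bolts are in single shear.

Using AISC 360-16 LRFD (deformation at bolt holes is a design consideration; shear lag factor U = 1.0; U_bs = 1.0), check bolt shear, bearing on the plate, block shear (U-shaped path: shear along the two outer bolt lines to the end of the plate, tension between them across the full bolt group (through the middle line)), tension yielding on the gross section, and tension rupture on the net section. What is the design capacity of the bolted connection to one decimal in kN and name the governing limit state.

293.4 kN (block shear governs)

Bolt shear: A_b = π(22)²/4 = 380.13 mm². φR_n = 0.75 × 469 × 380.13 × 6 × 1 = 802.3 kN.
Bearing (6 mm plate, F_u = 400 MPa): end bolts L_c = 42 − 24/2 = 30, R_n = min(1.2×30×6×400, 2.4×22×6×400) = 86.4 kN/bolt; interior L_c = 74 − 24 = 50, R_n = 126.72 kN/bolt. φR_n = 0.75 × (3×86.4 + 3×126.72) = 479.5 kN.
Block shear: shear path 2×[42+1×74] = 2×116 mm, A_gv = 1392, A_nv = 2×(116 − 1.5×26)×6 = 924 mm²; tension across gage: (128 − 2×26)×6 = 456 mm². R_n = min(0.6×400×924, 0.6×250×1392) + 1.0×400×456 = min(221.76, 208.8) + 182.4 = 391.2 kN. φR_n = 0.75 × 391.2 = 293.4 kN.
Tension yield (gross): A_g = 274×6 = 1644 mm². φR_n = 0.90 × 250 × 1644 = 369.9 kN.
Tension rupture (net): A_n = (274 − 3×26)×6 = 1176 mm² (U = 1.0, A_e = A_n). φR_n = 0.75 × 400 × 1176 = 352.8 kN.
Governing: min(802.3, 479.5, 293.4, 369.9, 352.8) = 293.4 kN → block shear.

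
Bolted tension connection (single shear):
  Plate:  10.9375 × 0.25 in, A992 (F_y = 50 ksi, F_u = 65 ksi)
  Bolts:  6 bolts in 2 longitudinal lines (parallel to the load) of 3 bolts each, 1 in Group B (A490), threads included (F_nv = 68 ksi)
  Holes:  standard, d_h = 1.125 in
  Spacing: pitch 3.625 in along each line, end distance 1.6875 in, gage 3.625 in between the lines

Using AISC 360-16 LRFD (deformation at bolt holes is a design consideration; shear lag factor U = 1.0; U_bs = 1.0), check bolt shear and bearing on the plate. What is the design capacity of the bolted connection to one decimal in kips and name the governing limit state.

149.9 kips (bearing governs)

Bolt shear: A_b = π(1)²/4 = 0.7854 in². φR_n = 0.75 × 68 × 0.7854 × 6 × 1 = 240.3 kips.
Bearing (0.25 in plate, F_u = 65 ksi): end bolts L_c = 1.6875 − 1.125/2 = 1.125, R_n = min(1.2×1.125×0.25×65, 2.4×1×0.25×65) = 21.938 kips/bolt; interior L_c = 3.625 − 1.125 = 2.5, R_n = 39 kips/bolt. φR_n = 0.75 × (2×21.938 + 4×39) = 149.9 kips.
Governing: min(240.3, 149.9) = 149.9 kips → bearing.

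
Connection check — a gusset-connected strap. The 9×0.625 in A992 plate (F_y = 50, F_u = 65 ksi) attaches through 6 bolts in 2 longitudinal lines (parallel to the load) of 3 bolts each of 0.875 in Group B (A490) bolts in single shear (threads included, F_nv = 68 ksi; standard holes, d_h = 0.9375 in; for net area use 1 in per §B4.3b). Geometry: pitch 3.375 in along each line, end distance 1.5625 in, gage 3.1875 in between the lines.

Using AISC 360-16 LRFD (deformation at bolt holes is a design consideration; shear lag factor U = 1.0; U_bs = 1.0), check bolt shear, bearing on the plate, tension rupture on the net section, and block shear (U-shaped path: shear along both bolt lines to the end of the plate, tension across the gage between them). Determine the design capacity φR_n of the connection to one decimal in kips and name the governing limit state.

Bolt shear: A_b = π(0.875)²/4 = 0.60132 in². φR_n = 0.75 × 68 × 0.60132 × 6 × 1 = 184.0 kips.
Bearing (0.625 in plate, F_u = 65 ksi): end bolts L_c = 1.5625 − 0.9375/2 = 1.09375, R_n = min(1.2×1.09375×0.625×65, 2.4×0.875×0.625×65) = 53.32 kips/bolt; interior L_c = 3.375 − 0.9375 = 2.4375, R_n = 85.313 kips/bolt. φR_n = 0.75 × (2×53.32 + 4×85.313) = 335.9 kips.
Tension rupture (net): A_n = (9 − 2×1)×0.625 = 4.375 in² (U = 1.0, A_e = A_n). φR_n = 0.75 × 65 × 4.375 = 213.3 kips.
Block shear: shear path 2×[1.5625+2×3.375] = 2×8.3125 in, A_gv = 10.391, A_nv = 2×(8.3125 − 2.5×1)×0.625 = 7.2656 in²; tension across gage: (3.1875 − 1×1)×0.625 = 1.3672 in². R_n = min(0.6×65×7.2656, 0.6×50×10.391) + 1.0×65×1.3672 = min(283.36, 311.73) + 88.868 = 372.23 kips. φR_n = 0.75 × 372.23 = 279.2 kips.
Governing: min(184.0, 335.9, 213.3, 279.2) = 184.0 kips → bolt shear.

184.0 kips (bolt shear governs)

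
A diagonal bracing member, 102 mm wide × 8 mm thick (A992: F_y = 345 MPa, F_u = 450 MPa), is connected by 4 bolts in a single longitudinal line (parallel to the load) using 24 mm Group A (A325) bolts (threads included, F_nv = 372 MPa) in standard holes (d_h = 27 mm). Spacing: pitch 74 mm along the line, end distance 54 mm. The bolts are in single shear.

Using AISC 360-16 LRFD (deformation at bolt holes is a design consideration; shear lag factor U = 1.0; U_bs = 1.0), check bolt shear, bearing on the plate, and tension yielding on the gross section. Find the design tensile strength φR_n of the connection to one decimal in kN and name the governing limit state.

Bolt shear: A_b = π(24)²/4 = 452.39 mm². φR_n = 0.75 × 372 × 452.39 × 4 × 1 = 504.9 kN.
Bearing (8 mm plate, F_u = 450 MPa): end bolts L_c = 54 − 27/2 = 40.5, R_n = min(1.2×40.5×8×450, 2.4×24×8×450) = 174.96 kN/bolt; interior L_c = 74 − 27 = 47, R_n = 203.04 kN/bolt. φR_n = 0.75 × (1×174.96 + 3×203.04) = 588.1 kN.
Tension yield (gross): A_g = 102×8 = 816 mm². φR_n = 0.90 × 345 × 816 = 253.4 kN.
Governing: min(504.9, 588.1, 253.4) = 253.4 kN → gross-section yield.

253.4 kN (gross-section yield governs)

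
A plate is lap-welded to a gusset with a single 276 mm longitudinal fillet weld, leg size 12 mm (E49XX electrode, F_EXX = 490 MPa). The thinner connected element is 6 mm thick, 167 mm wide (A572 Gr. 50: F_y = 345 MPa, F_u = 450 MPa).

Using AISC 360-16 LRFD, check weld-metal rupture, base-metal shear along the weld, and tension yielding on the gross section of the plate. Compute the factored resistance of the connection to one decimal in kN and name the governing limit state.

Weld metal: throat = 0.707×12 = 8.484 mm, L = 276 mm. φR_n = 0.75 × 0.6 × 490 × 8.484 × 276 = 516.3 kN.
Base metal shear (6 mm plate): yield φR_n = 1.0×0.6×345×6×276 = 342.8 kN; rupture φR_n = 0.75×0.6×450×6×276 = 335.3 kN; take 335.3 kN (rupture).
Tension yield (gross): A_g = 167×6 = 1002 mm². φR_n = 0.90 × 345 × 1002 = 311.1 kN.
Governing: min(516.3, 335.3, 311.1) = 311.1 kN → gross-section yield.

311.1 kN (gross-section yield governs)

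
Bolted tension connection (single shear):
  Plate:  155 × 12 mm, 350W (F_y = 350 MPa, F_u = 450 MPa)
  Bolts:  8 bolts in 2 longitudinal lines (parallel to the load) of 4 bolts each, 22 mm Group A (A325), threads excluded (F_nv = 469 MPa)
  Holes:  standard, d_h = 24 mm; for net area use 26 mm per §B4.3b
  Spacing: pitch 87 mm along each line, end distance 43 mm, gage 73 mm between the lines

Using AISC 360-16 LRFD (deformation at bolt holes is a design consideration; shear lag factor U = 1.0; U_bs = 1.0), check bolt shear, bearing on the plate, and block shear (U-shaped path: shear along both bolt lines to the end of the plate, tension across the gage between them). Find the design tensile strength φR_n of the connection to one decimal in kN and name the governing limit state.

Bolt shear: A_b = π(22)²/4 = 380.13 mm². φR_n = 0.75 × 469 × 380.13 × 8 × 1 = 1069.7 kN.
Bearing (12 mm plate, F_u = 450 MPa): end bolts L_c = 43 − 24/2 = 31, R_n = min(1.2×31×12×450, 2.4×22×12×450) = 200.88 kN/bolt; interior L_c = 87 − 24 = 63, R_n = 285.12 kN/bolt. φR_n = 0.75 × (2×200.88 + 6×285.12) = 1584.4 kN.
Block shear: shear path 2×[43+3×87] = 2×304 mm, A_gv = 7296, A_nv = 2×(304 − 3.5×26)×12 = 5112 mm²; tension across gage: (73 − 1×26)×12 = 564 mm². R_n = min(0.6×450×5112, 0.6×350×7296) + 1.0×450×564 = min(1380.2, 1532.2) + 253.8 = 1634 kN. φR_n = 0.75 × 1634 = 1225.5 kN.
Governing: min(1069.7, 1584.4, 1225.5) = 1069.7 kN → bolt shear.

1069.7 kN (bolt shear governs)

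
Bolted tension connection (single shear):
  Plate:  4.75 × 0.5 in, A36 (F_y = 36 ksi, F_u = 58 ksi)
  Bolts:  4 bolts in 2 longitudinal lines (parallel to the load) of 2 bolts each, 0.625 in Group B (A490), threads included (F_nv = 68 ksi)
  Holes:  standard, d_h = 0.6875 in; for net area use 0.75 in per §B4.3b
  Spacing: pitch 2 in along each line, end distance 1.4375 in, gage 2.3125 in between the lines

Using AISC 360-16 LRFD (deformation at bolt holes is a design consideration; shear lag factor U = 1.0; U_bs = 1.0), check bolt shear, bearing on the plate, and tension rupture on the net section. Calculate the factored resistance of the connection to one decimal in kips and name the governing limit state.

62.6 kips (bolt shear governs)

Bolt shear: A_b = π(0.625)²/4 = 0.3068 in². φR_n = 0.75 × 68 × 0.3068 × 4 × 1 = 62.6 kips.
Bearing (0.5 in plate, F_u = 58 ksi): end bolts L_c = 1.4375 − 0.6875/2 = 1.09375, R_n = min(1.2×1.09375×0.5×58, 2.4×0.625×0.5×58) = 38.063 kips/bolt; interior L_c = 2 − 0.6875 = 1.3125, R_n = 43.5 kips/bolt. φR_n = 0.75 × (2×38.063 + 2×43.5) = 122.3 kips.
Tension rupture (net): A_n = (4.75 − 2×0.75)×0.5 = 1.625 in² (U = 1.0, A_e = A_n). φR_n = 0.75 × 58 × 1.625 = 70.7 kips.
Governing: min(62.6, 122.3, 70.7) = 62.6 kips → bolt shear.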